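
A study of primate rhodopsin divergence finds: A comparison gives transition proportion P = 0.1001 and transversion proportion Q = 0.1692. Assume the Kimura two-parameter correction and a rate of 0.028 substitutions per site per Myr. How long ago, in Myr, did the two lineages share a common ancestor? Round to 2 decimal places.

Under the Kimura two-parameter model, d = −½ ln(1 − 2P − Q) − ¼ ln(1 − 2Q).
1 − 2P − Q = 0.6306, giving −½ ln(0.6306) = 0.230542.
1 − 2Q = 0.6616, giving −¼ ln(0.6616) = 0.103274.
d = 0.230542 + 0.103274 = 0.333816.
Under a molecular clock d = 2μt, so t = d/(2μ) = 0.333816 / (2 × 0.028) = 5.96 Myr.

5.96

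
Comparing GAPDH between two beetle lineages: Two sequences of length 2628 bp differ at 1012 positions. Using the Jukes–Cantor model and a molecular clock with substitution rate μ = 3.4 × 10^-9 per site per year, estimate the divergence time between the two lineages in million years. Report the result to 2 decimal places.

p = 1012/2628 ≈ 0.385084.
d = −(3/4) ln(1 − 4p/3) = −0.75 ln(1 − 0.513445) = −0.75 ln(0.486555)
  = −0.75 × (-0.720405) = 0.540304 substitutions/site.
Under a molecular clock d = 2μt, so t = d/(2μ) = 0.540304 / (2 × 3.4 × 10^-9) = 79.46 million years.

79.46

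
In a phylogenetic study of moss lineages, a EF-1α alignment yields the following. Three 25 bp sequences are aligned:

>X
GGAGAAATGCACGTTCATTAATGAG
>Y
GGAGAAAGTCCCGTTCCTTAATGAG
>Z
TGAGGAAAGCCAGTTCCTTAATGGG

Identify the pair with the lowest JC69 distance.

X and Y

X–Y: 4/25 differ, p = 0.160, d = 0.180.
X–Z: 7/25 differ, p = 0.280, d = 0.351.
Y–Z: 6/25 differ, p = 0.240, d = 0.289.
The smallest distance is between X and Y.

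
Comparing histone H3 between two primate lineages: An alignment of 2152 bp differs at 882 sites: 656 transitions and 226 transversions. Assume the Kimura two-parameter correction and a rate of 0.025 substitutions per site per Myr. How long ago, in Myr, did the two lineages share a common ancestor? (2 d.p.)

P = 656/2152 ≈ 0.304833 and Q = 226/2152 ≈ 0.105019.
Under the Kimura two-parameter model, d = −½ ln(1 − 2P − Q) − ¼ ln(1 − 2Q).
1 − 2P − Q = 0.285315, giving −½ ln(0.285315) = 0.627081.
1 − 2Q = 0.789962, giving −¼ ln(0.789962) = 0.058943.
d = 0.627081 + 0.058943 = 0.686024.
Under a molecular clock d = 2μt, so t = d/(2μ) = 0.686024 / (2 × 0.025) = 13.72 Myr.

13.72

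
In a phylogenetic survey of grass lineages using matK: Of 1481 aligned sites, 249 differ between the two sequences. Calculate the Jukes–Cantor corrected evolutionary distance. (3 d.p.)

p = 249/1481 ≈ 0.16813.
d = −(3/4) ln(1 − 4p/3) = −0.75 ln(1 − 0.224173) = −0.75 ln(0.775827)
  = −0.75 × (-0.253826) = 0.190370 substitutions/site.

0.190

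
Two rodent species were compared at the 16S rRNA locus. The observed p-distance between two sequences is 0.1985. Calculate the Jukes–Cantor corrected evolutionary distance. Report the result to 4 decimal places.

0.2306

d = −(3/4) ln(1 − 4p/3) = −0.75 ln(1 − 0.264667) = −0.75 ln(0.735333)
  = −0.75 × (-0.307432) = 0.230574 substitutions/site.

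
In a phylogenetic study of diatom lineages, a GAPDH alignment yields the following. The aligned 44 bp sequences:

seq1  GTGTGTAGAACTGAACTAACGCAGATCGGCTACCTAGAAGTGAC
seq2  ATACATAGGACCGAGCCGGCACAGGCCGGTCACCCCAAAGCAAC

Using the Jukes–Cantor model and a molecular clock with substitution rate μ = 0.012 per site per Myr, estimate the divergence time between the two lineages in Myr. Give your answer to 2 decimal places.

The sequences differ at 20 of 44 sites, so p = 20/44 ≈ 0.454545.
d = −(3/4) ln(1 − 4p/3) = −0.75 ln(1 − 0.60606) = −0.75 ln(0.39394)
  = −0.75 × (-0.931557) = 0.698668 substitutions/site.
Under a molecular clock d = 2μt, so t = d/(2μ) = 0.698668 / (2 × 0.012) = 29.11 Myr.

29.11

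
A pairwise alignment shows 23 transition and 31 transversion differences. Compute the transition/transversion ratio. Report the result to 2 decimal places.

0.74

R = 23/31 = 0.741935… ≈ 0.74 (to 2 d.p.).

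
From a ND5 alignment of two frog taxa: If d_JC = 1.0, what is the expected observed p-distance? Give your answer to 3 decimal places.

0.552

p = (3/4)(1 − e^(−4d/3)) = 0.75 × (1 − e^(-1.333333)) = 0.75 × (1 − 0.263597) = 0.552302.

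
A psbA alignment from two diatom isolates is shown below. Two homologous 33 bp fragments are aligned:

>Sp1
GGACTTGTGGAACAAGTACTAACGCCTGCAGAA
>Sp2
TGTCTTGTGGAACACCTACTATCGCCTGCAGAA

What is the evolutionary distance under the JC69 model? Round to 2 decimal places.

The sequences differ at 5 of 33 sites (1, 3, 15, 16, 22), so p = 5/33 ≈ 0.151515.
d = −(3/4) ln(1 − 4p/3) = −0.75 ln(1 − 0.20202) = −0.75 ln(0.79798)
  = −0.75 × (-0.225672) = 0.169254 substitutions/site.

0.17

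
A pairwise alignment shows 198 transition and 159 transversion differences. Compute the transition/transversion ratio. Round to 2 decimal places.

R = 198/159 = 1.245283… ≈ 1.25 (to 2 d.p.).

1.25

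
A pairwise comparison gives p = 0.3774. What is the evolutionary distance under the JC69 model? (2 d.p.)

d = −(3/4) ln(1 − 4p/3) = −0.75 ln(1 − 0.5032) = −0.75 ln(0.4968)
  = −0.75 × (-0.699568) = 0.524676 substitutions/site.

0.52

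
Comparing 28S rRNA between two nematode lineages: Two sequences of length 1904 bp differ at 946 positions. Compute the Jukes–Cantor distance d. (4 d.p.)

0.8146

p = 946/1904 ≈ 0.496849.
d = −(3/4) ln(1 − 4p/3) = −0.75 ln(1 − 0.662465) = −0.75 ln(0.337535)
  = −0.75 × (-1.086086) = 0.814565 substitutions/site.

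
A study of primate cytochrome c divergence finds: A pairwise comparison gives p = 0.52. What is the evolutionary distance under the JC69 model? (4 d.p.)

d = −(3/4) ln(1 − 4p/3) = −0.75 ln(1 − 0.693333) = −0.75 ln(0.306667)
  = −0.75 × (-1.181993) = 0.886495 substitutions/site.

0.8865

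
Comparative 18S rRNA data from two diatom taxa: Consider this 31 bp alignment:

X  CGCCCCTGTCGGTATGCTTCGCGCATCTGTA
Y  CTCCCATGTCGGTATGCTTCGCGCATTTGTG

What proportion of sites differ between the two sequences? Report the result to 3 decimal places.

The sequences differ at 4 of 31 positions (sites 2, 6, 27, 31).
p = 4/31 = 0.129032… ≈ 0.129 (to 3 d.p.).

0.129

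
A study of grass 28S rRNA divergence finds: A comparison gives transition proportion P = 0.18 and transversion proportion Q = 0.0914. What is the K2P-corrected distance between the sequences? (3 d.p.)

0.351

Under the Kimura two-parameter model, d = −½ ln(1 − 2P − Q) − ¼ ln(1 − 2Q).
1 − 2P − Q = 0.5486, giving −½ ln(0.5486) = 0.300193.
1 − 2Q = 0.8172, giving −¼ ln(0.8172) = 0.050468.
d = 0.300193 + 0.050468 = 0.350661.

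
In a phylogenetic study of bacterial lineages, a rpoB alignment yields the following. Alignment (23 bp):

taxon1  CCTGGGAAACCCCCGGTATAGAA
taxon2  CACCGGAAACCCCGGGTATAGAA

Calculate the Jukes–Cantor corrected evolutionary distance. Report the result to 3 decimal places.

The sequences differ at 4 of 23 sites (2, 3, 4, 14), so p = 4/23 ≈ 0.173913.
d = −(3/4) ln(1 − 4p/3) = −0.75 ln(1 − 0.231884) = −0.75 ln(0.768116)
  = −0.75 × (-0.263815) = 0.197861 substitutions/site.

0.198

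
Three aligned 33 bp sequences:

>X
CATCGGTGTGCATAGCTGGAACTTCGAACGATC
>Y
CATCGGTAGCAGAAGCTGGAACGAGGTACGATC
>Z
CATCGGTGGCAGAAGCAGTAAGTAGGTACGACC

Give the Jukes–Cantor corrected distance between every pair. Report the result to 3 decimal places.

d(X,Y) = 0.388, d(X,Z) = 0.497, d(Y,Z) = 0.208

X–Y: 10/33 sites differ → p ≈ 0.30303, d = −0.75 ln(1 − 0.40404) = 0.388186 ≈ 0.388.
X–Z: 12/33 sites differ → p ≈ 0.363636, d = −0.75 ln(1 − 0.484848) = 0.497470 ≈ 0.497.
Y–Z: 6/33 sites differ → p ≈ 0.181818, d = −0.75 ln(1 − 0.242424) = 0.208224 ≈ 0.208.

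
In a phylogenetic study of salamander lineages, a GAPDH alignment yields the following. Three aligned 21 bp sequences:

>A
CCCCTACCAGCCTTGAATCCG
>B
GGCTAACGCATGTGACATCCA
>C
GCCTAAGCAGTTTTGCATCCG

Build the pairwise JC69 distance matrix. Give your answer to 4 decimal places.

A–B: 13/21 sites differ → p ≈ 0.619048, d = −0.75 ln(1 − 0.825397) = 1.308930 ≈ 1.3089.
A–C: 7/21 sites differ → p ≈ 0.333333, d = −0.75 ln(1 − 0.444444) = 0.440839 ≈ 0.4408.
B–C: 9/21 sites differ → p ≈ 0.428571, d = −0.75 ln(1 − 0.571428) = 0.635472 ≈ 0.6355.

d(A,B) = 1.3089, d(A,C) = 0.4408, d(B,C) = 0.6355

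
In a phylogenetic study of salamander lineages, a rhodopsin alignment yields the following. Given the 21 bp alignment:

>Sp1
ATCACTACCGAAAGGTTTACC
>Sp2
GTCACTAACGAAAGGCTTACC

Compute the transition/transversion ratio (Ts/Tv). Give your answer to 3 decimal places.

2.000

Transitions are A↔G and C↔T; transversions are all other mismatches.
Transitions: 2. Transversions: 1.
R = 2/1 = 2.000.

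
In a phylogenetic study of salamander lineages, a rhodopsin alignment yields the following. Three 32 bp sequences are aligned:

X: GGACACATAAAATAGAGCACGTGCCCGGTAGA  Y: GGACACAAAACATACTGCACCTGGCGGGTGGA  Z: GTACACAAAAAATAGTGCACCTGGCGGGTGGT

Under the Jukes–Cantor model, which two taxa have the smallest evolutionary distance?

X–Y: 8/32 differ, p = 0.250, d = 0.304.
X–Z: 8/32 differ, p = 0.250, d = 0.304.
Y–Z: 4/32 differ, p = 0.125, d = 0.137.
The smallest distance is between Y and Z.

Y and Z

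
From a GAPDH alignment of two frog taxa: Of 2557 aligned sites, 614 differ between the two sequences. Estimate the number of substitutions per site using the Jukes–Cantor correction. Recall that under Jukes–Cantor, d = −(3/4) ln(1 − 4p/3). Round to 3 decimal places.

0.289

p = 614/2557 ≈ 0.240125.
d = −(3/4) ln(1 − 4p/3) = −0.75 ln(1 − 0.320167) = −0.75 ln(0.679833)
  = −0.75 × (-0.385908) = 0.289431 substitutions/site.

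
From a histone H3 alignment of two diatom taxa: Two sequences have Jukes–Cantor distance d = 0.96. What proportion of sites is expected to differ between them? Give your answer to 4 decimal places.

p = (3/4)(1 − e^(−4d/3)) = 0.75 × (1 − e^(-1.28)) = 0.75 × (1 − 0.278037) = 0.541472.

0.5415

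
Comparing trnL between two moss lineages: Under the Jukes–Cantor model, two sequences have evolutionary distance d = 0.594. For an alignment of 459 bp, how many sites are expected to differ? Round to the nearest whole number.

Invert JC69: p = (3/4)(1 − e^(−4d/3)) = 0.75 × (1 − e^(-0.792)) = 0.75 × (1 − 0.452938) = 0.410297.
Expected differing sites = pL ≈ 0.410297 × 459 = 188.326323 ≈ 188.

188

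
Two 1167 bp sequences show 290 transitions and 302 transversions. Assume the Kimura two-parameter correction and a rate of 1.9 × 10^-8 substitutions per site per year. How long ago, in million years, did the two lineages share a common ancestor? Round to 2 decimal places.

23.34

P = 290/1167 ≈ 0.2485 and Q = 302/1167 ≈ 0.258783.
Under the Kimura two-parameter model, d = −½ ln(1 − 2P − Q) − ¼ ln(1 − 2Q).
1 − 2P − Q = 0.244217, giving −½ ln(0.244217) = 0.704849.
1 − 2Q = 0.482434, giving −¼ ln(0.482434) = 0.182228.
d = 0.704849 + 0.182228 = 0.887077.
Under a molecular clock d = 2μt, so t = d/(2μ) = 0.887077 / (2 × 1.9 × 10^-8) = 23.34 million years.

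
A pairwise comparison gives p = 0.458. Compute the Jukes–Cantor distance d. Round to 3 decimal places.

0.707

d = −(3/4) ln(1 − 4p/3) = −0.75 ln(1 − 0.610667) = −0.75 ln(0.389333)
  = −0.75 × (-0.943320) = 0.707490 substitutions/site.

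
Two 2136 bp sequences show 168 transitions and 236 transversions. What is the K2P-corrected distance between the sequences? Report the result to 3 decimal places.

0.218

P = 168/2136 ≈ 0.078652 and Q = 236/2136 ≈ 0.110487.
Under the Kimura two-parameter model, d = −½ ln(1 − 2P − Q) − ¼ ln(1 − 2Q).
1 − 2P − Q = 0.732209, giving −½ ln(0.732209) = 0.155845.
1 − 2Q = 0.779026, giving −¼ ln(0.779026) = 0.062428.
d = 0.155845 + 0.062428 = 0.218273.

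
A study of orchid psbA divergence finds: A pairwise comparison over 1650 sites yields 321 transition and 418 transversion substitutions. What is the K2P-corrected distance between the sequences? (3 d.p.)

P = 321/1650 ≈ 0.194545 and Q = 418/1650 ≈ 0.253333.
Under the Kimura two-parameter model, d = −½ ln(1 − 2P − Q) − ¼ ln(1 − 2Q).
1 − 2P − Q = 0.357577, giving −½ ln(0.357577) = 0.514202.
1 − 2Q = 0.493334, giving −¼ ln(0.493334) = 0.176642.
d = 0.514202 + 0.176642 = 0.690844.

0.691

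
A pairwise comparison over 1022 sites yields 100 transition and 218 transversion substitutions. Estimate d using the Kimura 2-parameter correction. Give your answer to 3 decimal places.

P = 100/1022 ≈ 0.097847 and Q = 218/1022 ≈ 0.213307.
Under the Kimura two-parameter model, d = −½ ln(1 − 2P − Q) − ¼ ln(1 − 2Q).
1 − 2P − Q = 0.590999, giving −½ ln(0.590999) = 0.262970.
1 − 2Q = 0.573386, giving −¼ ln(0.573386) = 0.139049.
d = 0.262970 + 0.139049 = 0.402019.

0.402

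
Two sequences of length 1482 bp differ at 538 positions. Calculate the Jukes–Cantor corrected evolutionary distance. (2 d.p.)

p = 538/1482 ≈ 0.363023.
d = −(3/4) ln(1 − 4p/3) = −0.75 ln(1 − 0.484031) = −0.75 ln(0.515969)
  = −0.75 × (-0.661709) = 0.496282 substitutions/site.

0.50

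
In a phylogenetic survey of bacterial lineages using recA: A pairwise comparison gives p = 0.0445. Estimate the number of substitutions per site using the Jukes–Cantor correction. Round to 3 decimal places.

d = −(3/4) ln(1 − 4p/3) = −0.75 ln(1 − 0.059333) = −0.75 ln(0.940667)
  = −0.75 × (-0.061166) = 0.045875 substitutions/site.

0.046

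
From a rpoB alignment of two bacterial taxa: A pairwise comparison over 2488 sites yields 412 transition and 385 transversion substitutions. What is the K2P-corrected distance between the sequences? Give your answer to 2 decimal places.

0.43

P = 412/2488 ≈ 0.165595 and Q = 385/2488 ≈ 0.154743.
Under the Kimura two-parameter model, d = −½ ln(1 − 2P − Q) − ¼ ln(1 − 2Q).
1 − 2P − Q = 0.514067, giving −½ ln(0.514067) = 0.332701.
1 − 2Q = 0.690514, giving −¼ ln(0.690514) = 0.092580.
d = 0.332701 + 0.092580 = 0.425281.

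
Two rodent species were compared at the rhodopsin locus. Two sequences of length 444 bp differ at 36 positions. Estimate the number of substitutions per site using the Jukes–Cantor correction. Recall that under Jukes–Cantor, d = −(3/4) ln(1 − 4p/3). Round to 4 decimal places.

0.0858

p = 36/444 ≈ 0.081081.
d = −(3/4) ln(1 − 4p/3) = −0.75 ln(1 − 0.108108) = −0.75 ln(0.891892)
  = −0.75 × (-0.114410) = 0.085808 substitutions/site.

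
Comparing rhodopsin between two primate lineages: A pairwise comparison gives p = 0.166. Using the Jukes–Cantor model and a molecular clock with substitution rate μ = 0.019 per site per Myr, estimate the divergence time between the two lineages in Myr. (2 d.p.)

4.94

d = −(3/4) ln(1 − 4p/3) = −0.75 ln(1 − 0.221333) = −0.75 ln(0.778667)
  = −0.75 × (-0.250172) = 0.187629 substitutions/site.
Under a molecular clock d = 2μt, so t = d/(2μ) = 0.187629 / (2 × 0.019) = 4.94 Myr.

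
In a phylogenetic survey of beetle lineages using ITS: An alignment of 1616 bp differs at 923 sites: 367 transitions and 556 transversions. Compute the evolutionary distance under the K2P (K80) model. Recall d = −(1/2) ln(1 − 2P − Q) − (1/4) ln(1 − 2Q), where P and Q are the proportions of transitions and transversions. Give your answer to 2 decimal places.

1.09

P = 367/1616 ≈ 0.227104 and Q = 556/1616 ≈ 0.344059.
Under the Kimura two-parameter model, d = −½ ln(1 − 2P − Q) − ¼ ln(1 − 2Q).
1 − 2P − Q = 0.201733, giving −½ ln(0.201733) = 0.800405.
1 − 2Q = 0.311882, giving −¼ ln(0.311882) = 0.291283.
d = 0.800405 + 0.291283 = 1.091688.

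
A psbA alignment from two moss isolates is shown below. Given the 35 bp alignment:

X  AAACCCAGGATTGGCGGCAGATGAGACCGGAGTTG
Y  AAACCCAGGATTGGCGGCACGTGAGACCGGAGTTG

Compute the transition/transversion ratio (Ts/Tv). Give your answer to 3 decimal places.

Transitions are A↔G and C↔T; transversions are all other mismatches.
Transitions: 1. Transversions: 1.
R = 1/1 = 1.000.

1.000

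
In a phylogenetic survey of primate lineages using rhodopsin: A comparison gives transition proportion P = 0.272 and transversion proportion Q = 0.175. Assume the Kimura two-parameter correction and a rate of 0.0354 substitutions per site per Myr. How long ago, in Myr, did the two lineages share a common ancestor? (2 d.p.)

Under the Kimura two-parameter model, d = −½ ln(1 − 2P − Q) − ¼ ln(1 − 2Q).
1 − 2P − Q = 0.281, giving −½ ln(0.281) = 0.634700.
1 − 2Q = 0.65, giving −¼ ln(0.65) = 0.107696.
d = 0.634700 + 0.107696 = 0.742396.
Under a molecular clock d = 2μt, so t = d/(2μ) = 0.742396 / (2 × 0.0354) = 10.49 Myr.

10.49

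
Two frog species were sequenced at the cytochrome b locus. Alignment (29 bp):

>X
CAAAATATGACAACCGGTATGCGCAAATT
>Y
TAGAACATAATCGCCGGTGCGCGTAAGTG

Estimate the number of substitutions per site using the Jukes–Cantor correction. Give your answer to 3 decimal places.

The sequences differ at 12 of 29 sites, so p = 12/29 ≈ 0.413793.
d = −(3/4) ln(1 − 4p/3) = −0.75 ln(1 − 0.551724) = −0.75 ln(0.448276)
  = −0.75 × (-0.802346) = 0.601760 substitutions/site.

0.602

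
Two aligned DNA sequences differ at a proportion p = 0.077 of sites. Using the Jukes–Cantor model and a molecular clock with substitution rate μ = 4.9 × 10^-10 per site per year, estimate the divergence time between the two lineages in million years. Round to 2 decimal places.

82.90

d = −(3/4) ln(1 − 4p/3) = −0.75 ln(1 − 0.102667) = −0.75 ln(0.897333)
  = −0.75 × (-0.108328) = 0.081246 substitutions/site.
Under a molecular clock d = 2μt, so t = d/(2μ) = 0.081246 / (2 × 4.9 × 10^-10) = 82.90 million years.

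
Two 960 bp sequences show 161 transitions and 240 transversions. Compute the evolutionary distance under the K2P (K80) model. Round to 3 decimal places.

P = 161/960 ≈ 0.167708 and Q = 240/960 = 0.25.
Under the Kimura two-parameter model, d = −½ ln(1 − 2P − Q) − ¼ ln(1 − 2Q).
1 − 2P − Q = 0.414584, giving −½ ln(0.414584) = 0.440240.
1 − 2Q = 0.5, giving −¼ ln(0.5) = 0.173287.
d = 0.440240 + 0.173287 = 0.613527.

0.614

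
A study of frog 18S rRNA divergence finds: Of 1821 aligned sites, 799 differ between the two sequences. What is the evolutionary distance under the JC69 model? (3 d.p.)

0.660

p = 799/1821 ≈ 0.43877.
d = −(3/4) ln(1 − 4p/3) = −0.75 ln(1 − 0.585027) = −0.75 ln(0.414973)
  = −0.75 × (-0.879542) = 0.659657 substitutions/site.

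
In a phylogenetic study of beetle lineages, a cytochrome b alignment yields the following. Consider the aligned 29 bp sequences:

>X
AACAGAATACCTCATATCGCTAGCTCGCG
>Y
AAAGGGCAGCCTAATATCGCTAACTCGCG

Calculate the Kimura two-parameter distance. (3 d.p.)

Of 29 sites, 4 differences are transitions and 4 are transversions, so P = 4/29 ≈ 0.137931 and Q = 4/29 ≈ 0.137931.
Under the Kimura two-parameter model, d = −½ ln(1 − 2P − Q) − ¼ ln(1 − 2Q).
1 − 2P − Q = 0.586207, giving −½ ln(0.586207) = 0.267041.
1 − 2Q = 0.724138, giving −¼ ln(0.724138) = 0.080693.
d = 0.267041 + 0.080693 = 0.347734.

0.348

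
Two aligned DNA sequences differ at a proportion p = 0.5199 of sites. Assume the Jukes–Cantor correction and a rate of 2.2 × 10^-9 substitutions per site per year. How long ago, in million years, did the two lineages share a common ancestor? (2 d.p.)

201.40

d = −(3/4) ln(1 − 4p/3) = −0.75 ln(1 − 0.6932) = −0.75 ln(0.3068)
  = −0.75 × (-1.181559) = 0.886169 substitutions/site.
Under a molecular clock d = 2μt, so t = d/(2μ) = 0.886169 / (2 × 2.2 × 10^-9) = 201.40 million years.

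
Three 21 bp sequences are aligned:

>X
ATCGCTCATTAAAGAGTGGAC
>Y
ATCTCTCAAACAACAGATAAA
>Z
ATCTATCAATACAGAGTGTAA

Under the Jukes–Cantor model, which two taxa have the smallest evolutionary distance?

X and Z

X–Y: 9/21 differ, p = 0.429, d = 0.635.
X–Z: 6/21 differ, p = 0.286, d = 0.360.
Y–Z: 8/21 differ, p = 0.381, d = 0.532.
The smallest distance is between X and Z.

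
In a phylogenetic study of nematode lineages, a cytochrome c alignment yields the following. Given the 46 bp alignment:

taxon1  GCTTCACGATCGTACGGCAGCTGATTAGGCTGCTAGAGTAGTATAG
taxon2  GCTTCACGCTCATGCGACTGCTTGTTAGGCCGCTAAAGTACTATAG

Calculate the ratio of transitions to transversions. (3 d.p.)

Transitions are A↔G and C↔T; transversions are all other mismatches.
Transitions: 6. Transversions: 4.
R = 6/4 = 1.500.

1.500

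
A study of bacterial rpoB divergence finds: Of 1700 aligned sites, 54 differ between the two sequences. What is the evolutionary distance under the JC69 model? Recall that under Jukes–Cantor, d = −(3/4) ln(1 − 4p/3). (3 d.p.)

p = 54/1700 ≈ 0.031765.
d = −(3/4) ln(1 − 4p/3) = −0.75 ln(1 − 0.042353) = −0.75 ln(0.957647)
  = −0.75 × (-0.043276) = 0.032457 substitutions/site.

0.032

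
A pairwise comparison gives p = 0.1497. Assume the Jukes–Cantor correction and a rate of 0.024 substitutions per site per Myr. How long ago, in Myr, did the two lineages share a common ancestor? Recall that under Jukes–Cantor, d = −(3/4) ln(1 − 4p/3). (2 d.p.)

d = −(3/4) ln(1 − 4p/3) = −0.75 ln(1 − 0.1996) = −0.75 ln(0.8004)
  = −0.75 × (-0.222644) = 0.166983 substitutions/site.
Under a molecular clock d = 2μt, so t = d/(2μ) = 0.166983 / (2 × 0.024) = 3.48 Myr.

3.48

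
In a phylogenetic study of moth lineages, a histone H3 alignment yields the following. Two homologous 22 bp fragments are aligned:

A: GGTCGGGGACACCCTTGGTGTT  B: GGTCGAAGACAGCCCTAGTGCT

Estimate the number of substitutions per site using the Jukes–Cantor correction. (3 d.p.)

The sequences differ at 6 of 22 sites (6, 7, 12, 15, 17, 21), so p = 6/22 ≈ 0.272727.
d = −(3/4) ln(1 − 4p/3) = −0.75 ln(1 − 0.363636) = −0.75 ln(0.636364)
  = −0.75 × (-0.451985) = 0.338989 substitutions/site.

0.339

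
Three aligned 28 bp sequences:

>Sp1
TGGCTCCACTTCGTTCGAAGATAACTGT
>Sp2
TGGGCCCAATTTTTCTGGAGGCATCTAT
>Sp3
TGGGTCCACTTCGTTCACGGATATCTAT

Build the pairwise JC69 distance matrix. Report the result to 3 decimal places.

Sp1–Sp2: 12/28 sites differ → p ≈ 0.428571, d = −0.75 ln(1 − 0.571428) = 0.635472 ≈ 0.635.
Sp1–Sp3: 6/28 sites differ → p ≈ 0.214286, d = −0.75 ln(1 − 0.285715) = 0.252355 ≈ 0.252.
Sp2–Sp3: 11/28 sites differ → p ≈ 0.392857, d = −0.75 ln(1 − 0.523809) = 0.556452 ≈ 0.556.

d(Sp1,Sp2) = 0.635, d(Sp1,Sp3) = 0.252, d(Sp2,Sp3) = 0.556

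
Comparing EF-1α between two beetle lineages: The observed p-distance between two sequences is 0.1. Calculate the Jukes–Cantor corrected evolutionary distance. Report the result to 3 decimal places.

0.107

d = −(3/4) ln(1 − 4p/3) = −0.75 ln(1 − 0.133333) = −0.75 ln(0.866667)
  = −0.75 × (-0.143100) = 0.107325 substitutions/site.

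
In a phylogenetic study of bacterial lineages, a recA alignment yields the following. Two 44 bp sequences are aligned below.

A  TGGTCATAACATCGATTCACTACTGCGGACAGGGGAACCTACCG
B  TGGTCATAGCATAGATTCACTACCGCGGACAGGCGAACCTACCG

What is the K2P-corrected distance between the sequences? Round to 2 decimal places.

Of 44 sites, 2 differences are transitions and 2 are transversions, so P = 2/44 ≈ 0.045455 and Q = 2/44 ≈ 0.045455.
Under the Kimura two-parameter model, d = −½ ln(1 − 2P − Q) − ¼ ln(1 − 2Q).
1 − 2P − Q = 0.863635, giving −½ ln(0.863635) = 0.073303.
1 − 2Q = 0.90909, giving −¼ ln(0.90909) = 0.023828.
d = 0.073303 + 0.023828 = 0.097131.

0.10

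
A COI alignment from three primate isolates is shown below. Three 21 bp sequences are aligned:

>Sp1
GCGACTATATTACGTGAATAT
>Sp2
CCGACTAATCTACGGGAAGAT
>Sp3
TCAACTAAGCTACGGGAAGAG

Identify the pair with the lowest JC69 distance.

Sp1–Sp2: 6/21 differ, p = 0.286, d = 0.360.
Sp1–Sp3: 8/21 differ, p = 0.381, d = 0.532.
Sp2–Sp3: 4/21 differ, p = 0.190, d = 0.220.
The smallest distance is between Sp2 and Sp3.

Sp2 and Sp3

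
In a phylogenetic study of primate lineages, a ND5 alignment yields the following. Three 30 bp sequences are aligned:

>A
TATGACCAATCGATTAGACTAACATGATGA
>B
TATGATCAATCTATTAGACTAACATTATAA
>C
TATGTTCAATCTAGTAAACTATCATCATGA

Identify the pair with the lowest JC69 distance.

A–B: 4/30 differ, p = 0.133, d = 0.147.
A–C: 7/30 differ, p = 0.233, d = 0.280.
B–C: 6/30 differ, p = 0.200, d = 0.233.
The smallest distance is between A and B.

A and B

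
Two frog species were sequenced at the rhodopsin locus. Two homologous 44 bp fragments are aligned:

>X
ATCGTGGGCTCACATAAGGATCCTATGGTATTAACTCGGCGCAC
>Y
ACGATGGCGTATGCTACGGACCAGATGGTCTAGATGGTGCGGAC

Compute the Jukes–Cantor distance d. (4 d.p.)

0.7587

The sequences differ at 21 of 44 sites, so p = 21/44 ≈ 0.477273.
d = −(3/4) ln(1 − 4p/3) = −0.75 ln(1 − 0.636364) = −0.75 ln(0.363636)
  = −0.75 × (-1.011602) = 0.758702 substitutions/site.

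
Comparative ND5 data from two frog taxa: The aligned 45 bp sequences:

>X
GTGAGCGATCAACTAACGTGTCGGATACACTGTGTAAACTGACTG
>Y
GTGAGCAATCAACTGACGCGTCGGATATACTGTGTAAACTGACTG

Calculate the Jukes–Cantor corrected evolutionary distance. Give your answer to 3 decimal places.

The sequences differ at 4 of 45 sites (7, 15, 19, 28), so p = 4/45 ≈ 0.088889.
d = −(3/4) ln(1 − 4p/3) = −0.75 ln(1 − 0.118519) = −0.75 ln(0.881481)
  = −0.75 × (-0.126152) = 0.094614 substitutions/site.

0.095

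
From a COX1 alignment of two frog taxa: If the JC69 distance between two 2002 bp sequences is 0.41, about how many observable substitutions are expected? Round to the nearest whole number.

Invert JC69: p = (3/4)(1 − e^(−4d/3)) = 0.75 × (1 − e^(-0.546667)) = 0.75 × (1 − 0.578876) = 0.315843.
Expected differing sites = pL ≈ 0.315843 × 2002 = 632.317686 ≈ 632.

632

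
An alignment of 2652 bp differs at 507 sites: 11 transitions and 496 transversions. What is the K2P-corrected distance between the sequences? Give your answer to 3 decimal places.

0.226

P = 11/2652 ≈ 0.004148 and Q = 496/2652 ≈ 0.187029.
Under the Kimura two-parameter model, d = −½ ln(1 − 2P − Q) − ¼ ln(1 − 2Q).
1 − 2P − Q = 0.804675, giving −½ ln(0.804675) = 0.108658.
1 − 2Q = 0.625942, giving −¼ ln(0.625942) = 0.117124.
d = 0.108658 + 0.117124 = 0.225782.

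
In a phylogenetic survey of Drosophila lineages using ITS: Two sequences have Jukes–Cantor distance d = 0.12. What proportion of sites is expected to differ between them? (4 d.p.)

p = (3/4)(1 − e^(−4d/3)) = 0.75 × (1 − e^(-0.16)) = 0.75 × (1 − 0.852144) = 0.110892.

0.1109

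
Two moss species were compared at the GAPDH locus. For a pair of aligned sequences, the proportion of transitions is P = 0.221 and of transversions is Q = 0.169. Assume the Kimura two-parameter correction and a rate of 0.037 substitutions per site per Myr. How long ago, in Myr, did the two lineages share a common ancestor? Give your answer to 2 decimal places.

7.77

Under the Kimura two-parameter model, d = −½ ln(1 − 2P − Q) − ¼ ln(1 − 2Q).
1 − 2P − Q = 0.389, giving −½ ln(0.389) = 0.472088.
1 − 2Q = 0.662, giving −¼ ln(0.662) = 0.103122.
d = 0.472088 + 0.103122 = 0.575210.
Under a molecular clock d = 2μt, so t = d/(2μ) = 0.575210 / (2 × 0.037) = 7.77 Myr.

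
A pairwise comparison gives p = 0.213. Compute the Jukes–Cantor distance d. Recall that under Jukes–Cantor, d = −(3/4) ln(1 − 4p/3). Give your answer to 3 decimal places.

0.251

d = −(3/4) ln(1 − 4p/3) = −0.75 ln(1 − 0.284) = −0.75 ln(0.716)
  = −0.75 × (-0.334075) = 0.250556 substitutions/site.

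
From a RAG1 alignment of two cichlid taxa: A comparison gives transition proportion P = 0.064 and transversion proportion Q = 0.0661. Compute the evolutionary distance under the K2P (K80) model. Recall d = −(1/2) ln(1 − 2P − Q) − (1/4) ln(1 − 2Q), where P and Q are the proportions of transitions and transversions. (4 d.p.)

0.1433

Under the Kimura two-parameter model, d = −½ ln(1 − 2P − Q) − ¼ ln(1 − 2Q).
1 − 2P − Q = 0.8059, giving −½ ln(0.8059) = 0.107898.
1 − 2Q = 0.8678, giving −¼ ln(0.8678) = 0.035449.
d = 0.107898 + 0.035449 = 0.143347.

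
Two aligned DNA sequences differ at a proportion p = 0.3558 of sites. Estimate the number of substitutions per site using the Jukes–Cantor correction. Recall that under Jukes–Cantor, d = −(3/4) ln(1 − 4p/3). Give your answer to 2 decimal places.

d = −(3/4) ln(1 − 4p/3) = −0.75 ln(1 − 0.4744) = −0.75 ln(0.5256)
  = −0.75 × (-0.643215) = 0.482411 substitutions/site.

0.48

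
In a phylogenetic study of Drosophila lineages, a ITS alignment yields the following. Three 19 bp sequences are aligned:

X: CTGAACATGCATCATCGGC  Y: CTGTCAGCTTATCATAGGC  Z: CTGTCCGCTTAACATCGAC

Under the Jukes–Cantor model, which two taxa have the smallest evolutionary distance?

X–Y: 8/19 differ, p = 0.421, d = 0.618.
X–Z: 8/19 differ, p = 0.421, d = 0.618.
Y–Z: 4/19 differ, p = 0.211, d = 0.247.
The smallest distance is between Y and Z.

Y and Z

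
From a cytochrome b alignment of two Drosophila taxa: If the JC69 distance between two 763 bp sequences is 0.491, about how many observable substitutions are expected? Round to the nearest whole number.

Invert JC69: p = (3/4)(1 − e^(−4d/3)) = 0.75 × (1 − e^(-0.654667)) = 0.75 × (1 − 0.519615) = 0.360289.
Expected differing sites = pL ≈ 0.360289 × 763 = 274.900507 ≈ 275.

275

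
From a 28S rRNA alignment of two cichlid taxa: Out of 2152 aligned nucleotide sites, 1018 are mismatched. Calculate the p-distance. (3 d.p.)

0.473

p = 1018/2152 = 0.473048… ≈ 0.473 (to 3 d.p.).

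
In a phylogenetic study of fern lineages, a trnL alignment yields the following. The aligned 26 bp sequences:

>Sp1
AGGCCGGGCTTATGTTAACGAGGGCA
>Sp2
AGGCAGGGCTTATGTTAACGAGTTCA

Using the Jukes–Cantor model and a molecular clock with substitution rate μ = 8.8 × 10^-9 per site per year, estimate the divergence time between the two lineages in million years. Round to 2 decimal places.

The sequences differ at 3 of 26 sites (5, 23, 24), so p = 3/26 ≈ 0.115385.
d = −(3/4) ln(1 − 4p/3) = −0.75 ln(1 − 0.153847) = −0.75 ln(0.846153)
  = −0.75 × (-0.167055) = 0.125291 substitutions/site.
Under a molecular clock d = 2μt, so t = d/(2μ) = 0.125291 / (2 × 8.8 × 10^-9) = 7.12 million years.

7.12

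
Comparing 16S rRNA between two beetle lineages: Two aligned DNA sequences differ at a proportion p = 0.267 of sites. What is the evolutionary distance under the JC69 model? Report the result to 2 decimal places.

d = −(3/4) ln(1 − 4p/3) = −0.75 ln(1 − 0.356) = −0.75 ln(0.644)
  = −0.75 × (-0.440057) = 0.330043 substitutions/site.

0.33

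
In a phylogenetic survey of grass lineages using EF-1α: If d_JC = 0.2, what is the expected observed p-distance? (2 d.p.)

0.18

p = (3/4)(1 − e^(−4d/3)) = 0.75 × (1 − e^(-0.266667)) = 0.75 × (1 − 0.765928) = 0.175554.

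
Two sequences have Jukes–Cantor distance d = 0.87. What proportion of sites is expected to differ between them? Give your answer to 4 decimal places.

0.5149

p = (3/4)(1 − e^(−4d/3)) = 0.75 × (1 − e^(-1.16)) = 0.75 × (1 − 0.313486) = 0.514886.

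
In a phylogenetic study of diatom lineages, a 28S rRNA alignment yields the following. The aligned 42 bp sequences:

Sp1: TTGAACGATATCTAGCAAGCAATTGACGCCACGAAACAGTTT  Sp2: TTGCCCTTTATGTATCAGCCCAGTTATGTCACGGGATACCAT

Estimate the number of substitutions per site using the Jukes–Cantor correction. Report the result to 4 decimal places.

0.6932

The sequences differ at 19 of 42 sites, so p = 19/42 ≈ 0.452381.
d = −(3/4) ln(1 − 4p/3) = −0.75 ln(1 − 0.603175) = −0.75 ln(0.396825)
  = −0.75 × (-0.924260) = 0.693195 substitutions/site.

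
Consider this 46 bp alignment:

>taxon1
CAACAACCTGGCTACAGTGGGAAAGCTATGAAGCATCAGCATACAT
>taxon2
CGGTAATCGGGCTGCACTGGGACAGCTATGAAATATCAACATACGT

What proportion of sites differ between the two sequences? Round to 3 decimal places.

0.261

The sequences differ at 12 of 46 positions.
p = 12/46 = 0.260869… ≈ 0.261 (to 3 d.p.).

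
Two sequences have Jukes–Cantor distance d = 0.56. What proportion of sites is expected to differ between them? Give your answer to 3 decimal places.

0.395

p = (3/4)(1 − e^(−4d/3)) = 0.75 × (1 − e^(-0.746667)) = 0.75 × (1 − 0.473944) = 0.394542.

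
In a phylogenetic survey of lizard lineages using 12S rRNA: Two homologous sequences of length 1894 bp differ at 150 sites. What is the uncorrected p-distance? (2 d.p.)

p = 150/1894 = 0.079197… ≈ 0.08 (to 2 d.p.).

0.08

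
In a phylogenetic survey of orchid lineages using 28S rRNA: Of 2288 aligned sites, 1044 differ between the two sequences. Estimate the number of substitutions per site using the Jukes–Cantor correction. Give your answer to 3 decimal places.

p = 1044/2288 ≈ 0.456294.
d = −(3/4) ln(1 − 4p/3) = −0.75 ln(1 − 0.608392) = −0.75 ln(0.391608)
  = −0.75 × (-0.937494) = 0.703121 substitutions/site.

0.703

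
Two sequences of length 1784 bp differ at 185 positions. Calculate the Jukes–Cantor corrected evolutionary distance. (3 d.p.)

p = 185/1784 ≈ 0.1037.
d = −(3/4) ln(1 − 4p/3) = −0.75 ln(1 − 0.138267) = −0.75 ln(0.861733)
  = −0.75 × (-0.148810) = 0.111608 substitutions/site.

0.112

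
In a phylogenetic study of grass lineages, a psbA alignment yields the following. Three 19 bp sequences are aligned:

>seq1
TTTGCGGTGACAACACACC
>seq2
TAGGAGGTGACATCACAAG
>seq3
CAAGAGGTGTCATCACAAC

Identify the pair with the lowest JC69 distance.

seq2 and seq3

seq1–seq2: 6/19 differ, p = 0.316, d = 0.410.
seq1–seq3: 7/19 differ, p = 0.368, d = 0.507.
seq2–seq3: 4/19 differ, p = 0.211, d = 0.247.
The smallest distance is between seq2 and seq3.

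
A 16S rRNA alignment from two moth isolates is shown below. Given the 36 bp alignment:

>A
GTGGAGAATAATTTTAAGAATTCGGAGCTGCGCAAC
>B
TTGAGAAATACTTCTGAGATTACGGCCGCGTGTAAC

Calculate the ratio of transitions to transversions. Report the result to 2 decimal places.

Transitions are A↔G and C↔T; transversions are all other mismatches.
Transitions: 8. Transversions: 7.
R = 8/7 = 1.142857… ≈ 1.14 (to 2 d.p.).

1.14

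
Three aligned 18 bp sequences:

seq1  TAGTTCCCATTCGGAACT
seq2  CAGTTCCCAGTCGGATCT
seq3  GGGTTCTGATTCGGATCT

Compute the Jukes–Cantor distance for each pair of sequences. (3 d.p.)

d(seq1,seq2) = 0.188, d(seq1,seq3) = 0.347, d(seq2,seq3) = 0.347

seq1–seq2: 3/18 sites differ → p ≈ 0.166667, d = −0.75 ln(1 − 0.222223) = 0.188487 ≈ 0.188.
seq1–seq3: 5/18 sites differ → p ≈ 0.277778, d = −0.75 ln(1 − 0.370371) = 0.346968 ≈ 0.347.
seq2–seq3: 5/18 sites differ → p ≈ 0.277778, d = −0.75 ln(1 − 0.370371) = 0.346968 ≈ 0.347.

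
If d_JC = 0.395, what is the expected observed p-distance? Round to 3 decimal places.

0.307

p = (3/4)(1 − e^(−4d/3)) = 0.75 × (1 − e^(-0.526667)) = 0.75 × (1 − 0.590570) = 0.307073.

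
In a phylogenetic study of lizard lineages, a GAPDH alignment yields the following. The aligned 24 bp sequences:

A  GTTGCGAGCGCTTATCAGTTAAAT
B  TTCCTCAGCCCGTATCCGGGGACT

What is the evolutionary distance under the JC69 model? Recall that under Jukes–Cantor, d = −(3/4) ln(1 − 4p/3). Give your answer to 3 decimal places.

0.824

The sequences differ at 12 of 24 sites, so p = 12/24 = 0.5.
d = −(3/4) ln(1 − 4p/3) = −0.75 ln(1 − 0.666667) = −0.75 ln(0.333333)
  = −0.75 × (-1.098613) = 0.823960 substitutions/site.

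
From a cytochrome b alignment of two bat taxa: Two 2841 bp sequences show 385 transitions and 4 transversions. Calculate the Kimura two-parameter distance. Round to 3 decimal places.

P = 385/2841 ≈ 0.135516 and Q = 4/2841 ≈ 0.001408.
Under the Kimura two-parameter model, d = −½ ln(1 − 2P − Q) − ¼ ln(1 − 2Q).
1 − 2P − Q = 0.72756, giving −½ ln(0.72756) = 0.159029.
1 − 2Q = 0.997184, giving −¼ ln(0.997184) = 0.000705.
d = 0.159029 + 0.000705 = 0.159734.

0.160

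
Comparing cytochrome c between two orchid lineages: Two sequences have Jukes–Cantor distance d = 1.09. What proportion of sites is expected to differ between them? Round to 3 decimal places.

p = (3/4)(1 − e^(−4d/3)) = 0.75 × (1 − e^(-1.453333)) = 0.75 × (1 − 0.233790) = 0.574658.

0.575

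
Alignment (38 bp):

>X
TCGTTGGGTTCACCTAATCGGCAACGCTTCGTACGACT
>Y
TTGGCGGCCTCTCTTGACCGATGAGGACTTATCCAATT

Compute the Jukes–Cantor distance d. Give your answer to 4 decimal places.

0.9074

The sequences differ at 20 of 38 sites, so p = 20/38 ≈ 0.526316.
d = −(3/4) ln(1 − 4p/3) = −0.75 ln(1 − 0.701755) = −0.75 ln(0.298245)
  = −0.75 × (-1.209840) = 0.907380 substitutions/site.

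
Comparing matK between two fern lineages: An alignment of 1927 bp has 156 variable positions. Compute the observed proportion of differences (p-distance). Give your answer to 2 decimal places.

p = 156/1927 = 0.080954… ≈ 0.08 (to 2 d.p.).

0.08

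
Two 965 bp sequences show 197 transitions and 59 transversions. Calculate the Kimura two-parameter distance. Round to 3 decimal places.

0.350

P = 197/965 ≈ 0.204145 and Q = 59/965 ≈ 0.06114.
Under the Kimura two-parameter model, d = −½ ln(1 − 2P − Q) − ¼ ln(1 − 2Q).
1 − 2P − Q = 0.53057, giving −½ ln(0.53057) = 0.316902.
1 − 2Q = 0.87772, giving −¼ ln(0.87772) = 0.032607.
d = 0.316902 + 0.032607 = 0.349509.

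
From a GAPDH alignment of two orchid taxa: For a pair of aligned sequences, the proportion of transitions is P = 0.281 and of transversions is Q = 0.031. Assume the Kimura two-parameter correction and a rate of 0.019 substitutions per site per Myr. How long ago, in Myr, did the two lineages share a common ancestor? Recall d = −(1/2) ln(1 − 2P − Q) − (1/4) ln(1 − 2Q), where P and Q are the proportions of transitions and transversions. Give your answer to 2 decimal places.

12.25

Under the Kimura two-parameter model, d = −½ ln(1 − 2P − Q) − ¼ ln(1 − 2Q).
1 − 2P − Q = 0.407, giving −½ ln(0.407) = 0.449471.
1 − 2Q = 0.938, giving −¼ ln(0.938) = 0.016001.
d = 0.449471 + 0.016001 = 0.465472.
Under a molecular clock d = 2μt, so t = d/(2μ) = 0.465472 / (2 × 0.019) = 12.25 Myr.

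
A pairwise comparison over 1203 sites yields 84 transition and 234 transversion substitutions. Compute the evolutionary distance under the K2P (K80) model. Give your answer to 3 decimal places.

P = 84/1203 ≈ 0.069825 and Q = 234/1203 ≈ 0.194514.
Under the Kimura two-parameter model, d = −½ ln(1 − 2P − Q) − ¼ ln(1 − 2Q).
1 − 2P − Q = 0.665836, giving −½ ln(0.665836) = 0.203356.
1 − 2Q = 0.610972, giving −¼ ln(0.610972) = 0.123176.
d = 0.203356 + 0.123176 = 0.326532.

0.327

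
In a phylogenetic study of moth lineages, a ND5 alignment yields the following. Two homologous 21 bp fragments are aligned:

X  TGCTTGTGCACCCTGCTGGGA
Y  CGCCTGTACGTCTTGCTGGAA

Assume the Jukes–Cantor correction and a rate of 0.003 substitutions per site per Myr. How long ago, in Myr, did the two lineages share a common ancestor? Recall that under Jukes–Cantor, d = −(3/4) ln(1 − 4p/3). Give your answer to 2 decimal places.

73.47

The sequences differ at 7 of 21 sites (1, 4, 8, 10, 11, 13, 20), so p = 7/21 ≈ 0.333333.
d = −(3/4) ln(1 − 4p/3) = −0.75 ln(1 − 0.444444) = −0.75 ln(0.555556)
  = −0.75 × (-0.587786) = 0.440840 substitutions/site.
Under a molecular clock d = 2μt, so t = d/(2μ) = 0.440840 / (2 × 0.003) = 73.47 Myr.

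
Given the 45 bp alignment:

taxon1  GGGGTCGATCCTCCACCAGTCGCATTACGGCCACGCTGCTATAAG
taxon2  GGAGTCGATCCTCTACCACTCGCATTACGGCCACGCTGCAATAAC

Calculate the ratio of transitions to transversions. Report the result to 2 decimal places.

0.67

Transitions are A↔G and C↔T; transversions are all other mismatches.
Transitions: 2. Transversions: 3.
R = 2/3 = 0.666666… ≈ 0.67 (to 2 d.p.).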